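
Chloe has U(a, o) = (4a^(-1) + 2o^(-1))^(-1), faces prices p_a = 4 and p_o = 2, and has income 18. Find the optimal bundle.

For CES with ρ = -1, MRS = (4/2)·(o/a)^2.
Tangency: set MRS = p_a/p_o = 4/2 = 2.
So (o/a)^2 = 1; taking the square root, o/a = 1, i.e. o = a.
Substitute into the budget 4·a + 2·o = 18: 6·a = 18, so a* = 3 and o* = 3.

a* = 3, o* = 3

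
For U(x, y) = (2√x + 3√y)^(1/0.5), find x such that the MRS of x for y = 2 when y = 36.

For CES with ρ = 0.5, MRS = (2/3)·√(y/x).
Setting (2/3)·√(36/x) = 2 gives √(36/x) = 3, so 36/x = 9 and x = 4.

x = 4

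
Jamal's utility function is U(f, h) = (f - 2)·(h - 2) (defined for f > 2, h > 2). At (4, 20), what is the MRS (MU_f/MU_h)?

MU_f = (h−2), MU_h = (f−2).
MRS = (h−2)/(f−2).
At (4, 20): MRS = 9.
So at (4, 20) the consumer would give up 9 units of h for one more unit of f.

MRS = 9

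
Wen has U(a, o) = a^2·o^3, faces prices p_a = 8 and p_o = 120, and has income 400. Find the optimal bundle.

MU_a = 2·a·o^3 and MU_o = 3·a^2·o^2.
MRS = MU_a/MU_o = (2/3)·o/a.
Tangency: set MRS = p_a/p_o = 8/120 = 1/15.
So (2/3)·o/a = 1/15, i.e. o = 0.1·a.
Substitute into the budget 8·a + 120·o = 400: 20·a = 400, so a* = 20.
Then o* = 0.1·20 = 2.

a* = 20, o* = 2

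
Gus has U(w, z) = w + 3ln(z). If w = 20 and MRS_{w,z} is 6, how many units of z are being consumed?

z = 18

MU_w = 1, MU_z = 3/z.
MRS = 1 ÷ (3/z).
MRS depends only on z: (1/3)·z = 6 ⇒ z = 6/(1/3) = 18.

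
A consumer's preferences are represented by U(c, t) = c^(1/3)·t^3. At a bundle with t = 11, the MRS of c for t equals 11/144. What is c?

MU_c = 1/3·c^(-2/3)·t^3 and MU_t = 3·c^(1/3)·t^2.
MRS = MU_c/MU_t = (1/9)·t/c.
Substitute t = 11: MRS = (11/9)/c. Setting (11/9)/c = 11/144 gives c = (11/9)/(11/144) = 16.

c = 16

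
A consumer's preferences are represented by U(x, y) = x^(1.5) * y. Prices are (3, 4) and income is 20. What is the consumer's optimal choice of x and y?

x* = 4, y* = 2

MU_x = 1.5·√x·y and MU_y = x^(1.5).
MRS = MU_x/MU_y = (1.5)·y/x.
Tangency: set MRS = p_x/p_y = 3/4 = 0.75.
So (1.5)·y/x = 0.75, i.e. y = 0.5·x.
Substitute into the budget 3·x + 4·y = 20: 5·x = 20, so x* = 4.
Then y* = 0.5·4 = 2.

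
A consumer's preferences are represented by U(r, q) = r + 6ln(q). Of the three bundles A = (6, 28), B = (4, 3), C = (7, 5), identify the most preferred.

Evaluate utility at each bundle:
U(A) = 25.993.
U(B) = 10.592.
U(C) = 16.657.
Highest utility is A, so A ≻ C ≻ B.

Bundle A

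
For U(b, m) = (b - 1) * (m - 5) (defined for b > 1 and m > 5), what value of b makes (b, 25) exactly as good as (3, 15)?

U(3, 15) = 20.
Set U(b, 25) = 20 and solve.
With m = 25: (25 − 5) = 20, so (b − 1) = 20/20 = 1.
So b = 1 + 1 = 2.
Check: U(2, 25) = 20.

b = 2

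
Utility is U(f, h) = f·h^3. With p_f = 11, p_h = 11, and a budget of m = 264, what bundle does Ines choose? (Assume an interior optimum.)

MU_f = h^3 and MU_h = 3·f·h^2.
MRS = MU_f/MU_h = (1/3)·h/f.
Tangency: set MRS = p_f/p_h = 11/11 = 1.
So (1/3)·h/f = 1, i.e. h = 3·f.
Substitute into the budget 11·f + 11·h = 264: 44·f = 264, so f* = 6.
Then h* = 3·6 = 18.

f* = 6, h* = 18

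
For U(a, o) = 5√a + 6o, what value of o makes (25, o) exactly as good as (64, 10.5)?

U(64, 10.5) = 103.
Set U(25, o) = 103 and solve.
With a = 25: √25 = 5, so 6o = 103 − 5·5 = 78 and o = 13.
Check: U(25, 13) = 103.

o = 13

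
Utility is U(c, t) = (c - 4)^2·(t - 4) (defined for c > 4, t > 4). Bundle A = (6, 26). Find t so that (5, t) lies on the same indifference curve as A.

U(6, 26) = 88.
Set U(5, t) = 88 and solve.
With c = 5: (5 − 4)^2 = 1, so (t − 4) = 88/1 = 88.
So t = 4 + 88 = 92.
Check: U(5, 92) = 88.

t = 92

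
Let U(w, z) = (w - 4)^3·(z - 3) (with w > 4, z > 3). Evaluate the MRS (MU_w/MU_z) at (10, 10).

MU_w = 3·(w−4)^2·(z−3), MU_z = (w−4)^3.
MRS = (3/1)·(z−3)/(w−4).
At (10, 10): MRS = 3.5.
The indifference curve has slope −3.5 at this bundle.

MRS = 3.5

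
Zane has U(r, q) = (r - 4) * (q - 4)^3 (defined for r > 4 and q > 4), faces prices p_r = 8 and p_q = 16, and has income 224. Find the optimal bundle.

MU_r = (q−4)^3, MU_q = 3·(r−4)·(q−4)^2.
MRS = (1/3)·(q−4)/(r−4).
Tangency: set MRS = p_r/p_q = 8/16 = 0.5.
So (1/3)·(q − 4)/(r − 4) = 0.5, i.e. (q − 4) = 1.5·(r − 4).
Rewrite the budget in excess-of-subsistence terms: 8·(r − 4) + 16·(q − 4) = 224 − 8·4 − 16·4 = 128.
Substituting, 32·(r − 4) = 128, so r − 4 = 4 and r* = 8.
Then q − 4 = 1.5·4 = 6, so q* = 10.

r* = 8, q* = 10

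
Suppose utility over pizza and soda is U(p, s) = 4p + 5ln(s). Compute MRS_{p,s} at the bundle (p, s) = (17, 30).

MRS = 24

MU_p = 4, MU_s = 5/s.
MRS = 4 ÷ (5/s).
At (17, 30): MRS = 24.
The indifference curve has slope −24 at this bundle.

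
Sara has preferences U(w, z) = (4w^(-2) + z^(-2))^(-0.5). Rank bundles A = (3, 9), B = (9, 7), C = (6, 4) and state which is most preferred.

Bundle B

Evaluate utility at each bundle:
U(A) = 1.480.
U(B) = 3.785.
U(C) = 2.400.
Highest utility is B, so B ≻ C ≻ A.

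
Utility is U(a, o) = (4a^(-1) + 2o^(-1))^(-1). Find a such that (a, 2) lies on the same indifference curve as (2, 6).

a = 3

U depends on (a, o) only through S = 4a^(-1) + 2o^(-1), so equal utility means equal S. At (2, 6): S = 7/3.
With o = 2: 2·2^(-1) = 1, so 4a^(-1) = 7/3 − 1 = 4/3, i.e. a^(-1) = 1/3.
Hence a = 1/(1/3) = 3.
Check: U(3, 2) = 0.4286.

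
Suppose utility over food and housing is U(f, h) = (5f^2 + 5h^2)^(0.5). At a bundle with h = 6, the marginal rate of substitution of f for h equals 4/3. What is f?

For CES with ρ = 2, MRS = (h/f)^(-1).
Setting (6/f)^(-1) = 4/3 gives 6/f = 0.75 and f = 8.

f = 8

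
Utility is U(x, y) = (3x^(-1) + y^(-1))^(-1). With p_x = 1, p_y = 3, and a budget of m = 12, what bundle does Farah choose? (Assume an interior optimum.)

For CES with ρ = -1, MRS = (3/1)·(y/x)^2.
Tangency: set MRS = p_x/p_y = 1/3.
So (y/x)^2 = 1/9; taking the square root, y/x = 1/3, i.e. y = (1/3)·x.
Substitute into the budget 1·x + 3·y = 12: 2·x = 12, so x* = 6 and y* = (1/3)·6 = 2.

x* = 6, y* = 2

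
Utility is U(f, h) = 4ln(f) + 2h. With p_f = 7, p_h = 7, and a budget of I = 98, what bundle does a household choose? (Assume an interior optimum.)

f* = 2, h* = 12

MU_f = 4/f, MU_h = 2.
MRS = 4/f ÷ 2.
Tangency: set MRS = p_f/p_h = 7/7 = 1.
MRS depends only on f: 2/f = 1 ⇒ f* = 2/1 = 2.
From the budget, 7·h = 98 − 7·2 = 84, so h* = 12.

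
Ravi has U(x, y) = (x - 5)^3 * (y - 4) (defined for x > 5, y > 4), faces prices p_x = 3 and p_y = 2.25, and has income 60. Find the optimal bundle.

MU_x = 3·(x−5)^2·(y−4), MU_y = (x−5)^3.
MRS = (3/1)·(y−4)/(x−5).
Tangency: set MRS = p_x/p_y = 3/2.25 = 4/3.
So (3/1)·(y − 4)/(x − 5) = 4/3, i.e. (y − 4) = (4/9)·(x − 5).
Rewrite the budget in excess-of-subsistence terms: 3·(x − 5) + 2.25·(y − 4) = 60 − 3·5 − 2.25·4 = 36.
Substituting, 4·(x − 5) = 36, so x − 5 = 9 and x* = 14.
Then y − 4 = (4/9)·9 = 4, so y* = 8.

x* = 14, y* = 8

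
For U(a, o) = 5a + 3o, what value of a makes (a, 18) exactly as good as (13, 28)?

U(13, 28) = 149.
Set U(a, 18) = 149 and solve.
5a + 3·18 = 149 ⇒ 5a = 95 ⇒ a = 19.
Check: U(19, 18) = 149.

a = 19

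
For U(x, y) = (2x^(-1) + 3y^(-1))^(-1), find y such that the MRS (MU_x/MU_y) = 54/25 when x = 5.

y = 9

For CES with ρ = -1, MRS = (2/3)·(y/x)^2.
Setting (2/3)·(y/5)^2 = 54/25 gives (y/5)^2 = 81/25, so y/5 = 1.8 and y = 9.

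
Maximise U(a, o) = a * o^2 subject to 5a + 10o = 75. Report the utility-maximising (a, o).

MU_a = o^2 and MU_o = 2·a·o.
MRS = MU_a/MU_o = (1/2)·o/a.
Tangency: set MRS = p_a/p_o = 5/10 = 0.5.
So (1/2)·o/a = 0.5, i.e. o = a.
Substitute into the budget 5·a + 10·o = 75: 15·a = 75, so a* = 5.
Then o* = 5.

a* = 5, o* = 5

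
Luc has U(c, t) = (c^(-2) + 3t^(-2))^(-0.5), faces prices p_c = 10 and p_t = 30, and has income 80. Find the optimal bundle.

For CES with ρ = -2, MRS = (1/3)·(t/c)^3.
Tangency: set MRS = p_c/p_t = 10/30 = 1/3.
So (t/c)^3 = 1; taking the cube root, t/c = 1, i.e. t = c.
Substitute into the budget 10·c + 30·t = 80: 40·c = 80, so c* = 2 and t* = 2.

c* = 2, t* = 2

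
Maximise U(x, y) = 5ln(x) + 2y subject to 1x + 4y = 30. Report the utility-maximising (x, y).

MU_x = 5/x, MU_y = 2.
MRS = 5/x ÷ 2.
Tangency: set MRS = p_x/p_y = 1/4 = 0.25.
MRS depends only on x: 2.5/x = 0.25 ⇒ x* = 2.5/0.25 = 10.
From the budget, 4·y = 30 − 1·10 = 20, so y* = 5.

x* = 10, y* = 5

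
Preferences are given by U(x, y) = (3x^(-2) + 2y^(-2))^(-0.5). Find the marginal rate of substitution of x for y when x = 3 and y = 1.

MRS = 1/18

For CES with ρ = -2, MRS = (3/2)·(y/x)^3.
At (3, 1): MRS = 1/18.
That is, one extra unit of x is worth 1/18 units of y at the margin.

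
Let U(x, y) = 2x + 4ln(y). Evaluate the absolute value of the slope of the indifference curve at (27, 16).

MU_x = 2, MU_y = 4/y.
MRS = 2 ÷ (4/y).
At (27, 16): MRS = 8.
The indifference curve has slope −8 at this bundle.

MRS = 8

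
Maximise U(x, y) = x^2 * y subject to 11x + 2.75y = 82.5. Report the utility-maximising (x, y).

x* = 5, y* = 10

MU_x = 2·x·y and MU_y = x^2.
MRS = MU_x/MU_y = (2/1)·y/x.
Tangency: set MRS = p_x/p_y = 11/2.75 = 4.
So (2/1)·y/x = 4, i.e. y = 2·x.
Substitute into the budget 11·x + 2.75·y = 82.5: 16.5·x = 82.5, so x* = 5.
Then y* = 2·5 = 10.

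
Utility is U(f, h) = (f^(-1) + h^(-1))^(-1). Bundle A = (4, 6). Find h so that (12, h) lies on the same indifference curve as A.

h = 3

U depends on (f, h) only through S = f^(-1) + h^(-1), so equal utility means equal S. At (4, 6): S = 5/12.
With f = 12: 12^(-1) = 1/12, so h^(-1) = 5/12 − 1/12 = 1/3.
Hence h = 1/(1/3) = 3.
Check: U(12, 3) = 2.4.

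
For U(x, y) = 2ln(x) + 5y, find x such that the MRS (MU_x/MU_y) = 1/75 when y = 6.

x = 30

MU_x = 2/x, MU_y = 5.
MRS = 2/x ÷ 5.
MRS depends only on x: 0.4/x = 1/75 ⇒ x = 0.4/(1/75) = 30.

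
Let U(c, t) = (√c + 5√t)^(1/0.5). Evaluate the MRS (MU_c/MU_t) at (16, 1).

MRS = 0.05

For CES with ρ = 0.5, MRS = (1/5)·√(t/c).
At (16, 1): MRS = 0.05.
The indifference curve has slope −0.05 at this bundle.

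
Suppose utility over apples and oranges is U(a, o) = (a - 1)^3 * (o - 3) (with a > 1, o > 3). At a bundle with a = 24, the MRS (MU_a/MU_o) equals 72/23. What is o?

MU_a = 3·(a−1)^2·(o−3), MU_o = (a−1)^3.
MRS = (3/1)·(o−3)/(a−1).
Substitute a = 24: MRS = (o − 3)/(23/3). Setting this equal to 72/23 gives o − 3 = (72/23)·(23/3) = 24, so o = 27.

o = 27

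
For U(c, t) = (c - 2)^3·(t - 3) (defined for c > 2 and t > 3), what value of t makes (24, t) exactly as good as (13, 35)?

t = 7

U(13, 35) = 42592.
Set U(24, t) = 42592 and solve.
With c = 24: (24 − 2)^3 = 10648, so (t − 3) = 42592/10648 = 4.
So t = 3 + 4 = 7.
Check: U(24, 7) = 42592.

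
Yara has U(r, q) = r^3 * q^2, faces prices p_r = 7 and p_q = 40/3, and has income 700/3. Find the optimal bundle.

r* = 20, q* = 7

MU_r = 3·r^2·q^2 and MU_q = 2·r^3·q.
MRS = MU_r/MU_q = (3/2)·q/r.
Tangency: set MRS = p_r/p_q = 7/(40/3) = 21/40.
So (3/2)·q/r = 21/40, i.e. q = 0.35·r.
Substitute into the budget 7·r + (40/3)·q = 700/3: (35/3)·r = 700/3, so r* = 20.
Then q* = 0.35·20 = 7.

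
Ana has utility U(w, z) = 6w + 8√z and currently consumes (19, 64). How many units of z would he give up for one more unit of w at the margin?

MU_w = 6, MU_z = 8/(2√z).
MRS = 6 ÷ (8/(2√z)).
At (19, 64): MRS = 12.
The indifference curve has slope −12 at this bundle.

MRS = 12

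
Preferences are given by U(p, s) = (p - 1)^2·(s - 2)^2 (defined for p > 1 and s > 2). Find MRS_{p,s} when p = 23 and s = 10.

MU_p = 2·(p−1)·(s−2)^2, MU_s = 2·(p−1)^2·(s−2).
MRS = (s−2)/(p−1).
At (23, 10): MRS = 4/11.
So at (23, 10) the consumer would give up 4/11 units of s for one more unit of p.

MRS = 4/11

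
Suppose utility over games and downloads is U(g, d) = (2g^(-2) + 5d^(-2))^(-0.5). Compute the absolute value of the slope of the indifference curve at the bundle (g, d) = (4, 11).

For CES with ρ = -2, MRS = (2/5)·(d/g)^3.
At (4, 11): MRS = 1331/160.
That is, one extra unit of g is worth 1331/160 units of d at the margin.

MRS = 1331/160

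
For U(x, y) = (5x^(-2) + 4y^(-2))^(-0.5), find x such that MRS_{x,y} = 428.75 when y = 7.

x = 1

For CES with ρ = -2, MRS = (5/4)·(y/x)^3.
Setting (5/4)·(7/x)^3 = 428.75 gives (7/x)^3 = 343, so 7/x = 7 and x = 1.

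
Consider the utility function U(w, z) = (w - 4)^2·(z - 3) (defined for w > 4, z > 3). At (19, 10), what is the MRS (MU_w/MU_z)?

MU_w = 2·(w−4)·(z−3), MU_z = (w−4)^2.
MRS = (2/1)·(z−3)/(w−4).
At (19, 10): MRS = 14/15.
So at (19, 10) the consumer would give up 14/15 units of z for one more unit of w.

MRS = 14/15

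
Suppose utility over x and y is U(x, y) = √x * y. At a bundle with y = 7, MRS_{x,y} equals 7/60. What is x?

MU_x = 0.5·x^(-0.5)·y and MU_y = √x.
MRS = MU_x/MU_y = (0.5)·y/x.
Substitute y = 7: MRS = 3.5/x. Setting 3.5/x = 7/60 gives x = 3.5/(7/60) = 30.

x = 30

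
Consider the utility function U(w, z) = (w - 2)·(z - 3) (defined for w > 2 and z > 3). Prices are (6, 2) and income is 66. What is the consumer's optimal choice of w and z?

MU_w = (z−3), MU_z = (w−2).
MRS = (z−3)/(w−2).
Tangency: set MRS = p_w/p_z = 6/2 = 3.
So (z − 3)/(w − 2) = 3, i.e. (z − 3) = 3·(w − 2).
Rewrite the budget in excess-of-subsistence terms: 6·(w − 2) + 2·(z − 3) = 66 − 6·2 − 2·3 = 48.
Substituting, 12·(w − 2) = 48, so w − 2 = 4 and w* = 6.
Then z − 3 = 3·4 = 12, so z* = 15.

w* = 6, z* = 15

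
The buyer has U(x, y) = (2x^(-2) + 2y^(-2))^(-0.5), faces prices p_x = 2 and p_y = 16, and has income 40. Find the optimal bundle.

For CES with ρ = -2, MRS = (y/x)^3.
Tangency: set MRS = p_x/p_y = 2/16 = 0.125.
So (y/x)^3 = 0.125; taking the cube root, y/x = 0.5, i.e. y = 0.5·x.
Substitute into the budget 2·x + 16·y = 40: 10·x = 40, so x* = 4 and y* = 0.5·4 = 2.

x* = 4, y* = 2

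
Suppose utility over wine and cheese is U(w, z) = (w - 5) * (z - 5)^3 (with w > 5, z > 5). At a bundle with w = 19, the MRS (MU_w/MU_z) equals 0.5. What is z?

MU_w = (z−5)^3, MU_z = 3·(w−5)·(z−5)^2.
MRS = (1/3)·(z−5)/(w−5).
Substitute w = 19: MRS = (z − 5)/42. Setting this equal to 0.5 gives z − 5 = 0.5·42 = 21, so z = 26.

z = 26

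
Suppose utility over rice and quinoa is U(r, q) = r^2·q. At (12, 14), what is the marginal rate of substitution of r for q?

MU_r = 2·r·q and MU_q = r^2.
MRS = MU_r/MU_q = (2/1)·q/r.
At (12, 14): MRS = 7/3.
The indifference curve has slope −7/3 at this bundle.

MRS = 7/3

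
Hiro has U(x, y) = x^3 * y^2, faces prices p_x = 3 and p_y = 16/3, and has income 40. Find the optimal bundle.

x* = 8, y* = 3

MU_x = 3·x^2·y^2 and MU_y = 2·x^3·y.
MRS = MU_x/MU_y = (3/2)·y/x.
Tangency: set MRS = p_x/p_y = 3/(16/3) = 9/16.
So (3/2)·y/x = 9/16, i.e. y = 0.375·x.
Substitute into the budget 3·x + (16/3)·y = 40: 5·x = 40, so x* = 8.
Then y* = 0.375·8 = 3.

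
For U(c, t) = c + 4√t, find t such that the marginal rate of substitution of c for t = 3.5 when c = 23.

t = 49

MU_c = 1, MU_t = 4/(2√t).
MRS = 1 ÷ (4/(2√t)).
MRS depends only on t: 0.5·√t = 3.5 ⇒ √t = 3.5/0.5 = 7 ⇒ t = 49.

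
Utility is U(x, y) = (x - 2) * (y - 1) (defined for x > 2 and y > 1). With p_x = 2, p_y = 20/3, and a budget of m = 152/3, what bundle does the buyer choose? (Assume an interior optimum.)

MU_x = (y−1), MU_y = (x−2).
MRS = (y−1)/(x−2).
Tangency: set MRS = p_x/p_y = 2/(20/3) = 0.3.
So (y − 1)/(x − 2) = 0.3, i.e. (y − 1) = 0.3·(x − 2).
Rewrite the budget in excess-of-subsistence terms: 2·(x − 2) + (20/3)·(y − 1) = 152/3 − 2·2 − (20/3)·1 = 40.
Substituting, 4·(x − 2) = 40, so x − 2 = 10 and x* = 12.
Then y − 1 = 0.3·10 = 3, so y* = 4.

x* = 12, y* = 4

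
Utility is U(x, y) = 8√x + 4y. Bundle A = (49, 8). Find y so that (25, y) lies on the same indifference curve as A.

U(49, 8) = 88.
Set U(25, y) = 88 and solve.
With x = 25: √25 = 5, so 4y = 88 − 8·5 = 48 and y = 12.
Check: U(25, 12) = 88.

y = 12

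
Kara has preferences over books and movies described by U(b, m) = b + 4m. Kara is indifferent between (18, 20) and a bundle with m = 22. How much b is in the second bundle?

U(18, 20) = 98.
Set U(b, 22) = 98 and solve.
b + 4·22 = 98 ⇒ b = 10 ⇒ b = 10.
Check: U(10, 22) = 98.

b = 10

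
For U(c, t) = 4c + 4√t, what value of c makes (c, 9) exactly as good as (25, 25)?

U(25, 25) = 120.
Set U(c, 9) = 120 and solve.
With t = 9: √9 = 3, so 4c = 120 − 4·3 = 108 and c = 27.
Check: U(27, 9) = 120.

c = 27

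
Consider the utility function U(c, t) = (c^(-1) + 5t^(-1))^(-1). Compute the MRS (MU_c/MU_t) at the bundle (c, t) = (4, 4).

For CES with ρ = -1, MRS = (1/5)·(t/c)^2.
At (4, 4): MRS = 0.2.
So at (4, 4) the consumer would give up 0.2 units of t for one more unit of c.

MRS = 0.2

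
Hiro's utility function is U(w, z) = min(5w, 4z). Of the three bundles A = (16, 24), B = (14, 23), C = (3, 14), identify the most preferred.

Evaluate utility at each bundle:
U(A) = 80.
U(B) = 70.
U(C) = 15.
Highest utility is A, so A ≻ B ≻ C.

Bundle A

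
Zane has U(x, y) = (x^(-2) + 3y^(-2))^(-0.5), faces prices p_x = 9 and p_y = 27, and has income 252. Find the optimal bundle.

For CES with ρ = -2, MRS = (1/3)·(y/x)^3.
Tangency: set MRS = p_x/p_y = 9/27 = 1/3.
So (y/x)^3 = 1; taking the cube root, y/x = 1, i.e. y = x.
Substitute into the budget 9·x + 27·y = 252: 36·x = 252, so x* = 7 and y* = 7.

x* = 7, y* = 7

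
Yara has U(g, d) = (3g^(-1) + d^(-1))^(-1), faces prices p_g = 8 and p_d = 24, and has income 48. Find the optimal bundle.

For CES with ρ = -1, MRS = (3/1)·(d/g)^2.
Tangency: set MRS = p_g/p_d = 8/24 = 1/3.
So (d/g)^2 = 1/9; taking the square root, d/g = 1/3, i.e. d = (1/3)·g.
Substitute into the budget 8·g + 24·d = 48: 16·g = 48, so g* = 3 and d* = (1/3)·3 = 1.

g* = 3, d* = 1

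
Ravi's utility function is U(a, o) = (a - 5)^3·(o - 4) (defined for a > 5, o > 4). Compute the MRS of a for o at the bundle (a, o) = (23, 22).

MU_a = 3·(a−5)^2·(o−4), MU_o = (a−5)^3.
MRS = (3/1)·(o−4)/(a−5).
At (23, 22): MRS = 3.
That is, one extra unit of a is worth 3 units of o at the margin.

MRS = 3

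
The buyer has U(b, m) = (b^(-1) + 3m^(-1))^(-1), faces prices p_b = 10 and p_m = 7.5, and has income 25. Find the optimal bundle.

For CES with ρ = -1, MRS = (1/3)·(m/b)^2.
Tangency: set MRS = p_b/p_m = 10/7.5 = 4/3.
So (m/b)^2 = 4; taking the square root, m/b = 2, i.e. m = 2·b.
Substitute into the budget 10·b + 7.5·m = 25: 25·b = 25, so b* = 1 and m* = 2·1 = 2.

b* = 1, m* = 2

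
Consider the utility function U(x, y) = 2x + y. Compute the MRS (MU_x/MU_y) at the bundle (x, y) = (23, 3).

MU_x = 2, MU_y = 1, so MRS = 2/1 = 2 at every bundle.
At (23, 3): MRS = 2.
So at (23, 3) the consumer would give up 2 units of y for one more unit of x.

MRS = 2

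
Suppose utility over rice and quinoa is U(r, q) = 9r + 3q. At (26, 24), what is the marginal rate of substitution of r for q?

MU_r = 9, MU_q = 3, so MRS = 9/3 = 3 at every bundle.
At (26, 24): MRS = 3.
That is, one extra unit of r is worth 3 units of q at the margin.

MRS = 3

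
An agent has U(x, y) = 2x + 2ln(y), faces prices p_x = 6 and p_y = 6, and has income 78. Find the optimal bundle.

x* = 12, y* = 1

MU_x = 2, MU_y = 2/y.
MRS = 2 ÷ (2/y).
Tangency: set MRS = p_x/p_y = 6/6 = 1.
MRS depends only on y: y = 1 ⇒ y* = 1.
From the budget, 6·x = 78 − 6·1 = 72, so x* = 12.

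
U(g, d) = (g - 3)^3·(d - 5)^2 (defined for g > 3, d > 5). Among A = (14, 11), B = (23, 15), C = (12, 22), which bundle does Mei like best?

Evaluate utility at each bundle:
U(A) = 47916.
U(B) = 800000.
U(C) = 210681.
Highest utility is B, so B ≻ C ≻ A.

Bundle B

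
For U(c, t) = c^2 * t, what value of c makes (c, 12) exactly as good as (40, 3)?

U(40, 3) = 4800.
Set U(c, 12) = 4800 and solve.
With t = 12: c^2 = 4800/12 = 400; taking the square root, c = 20.
Check: U(20, 12) = 4800.

c = 20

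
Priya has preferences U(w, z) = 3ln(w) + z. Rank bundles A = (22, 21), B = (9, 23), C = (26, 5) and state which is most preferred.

Bundle A

Evaluate utility at each bundle:
U(A) = 30.273.
U(B) = 29.592.
U(C) = 14.774.
Highest utility is A, so A ≻ B ≻ C.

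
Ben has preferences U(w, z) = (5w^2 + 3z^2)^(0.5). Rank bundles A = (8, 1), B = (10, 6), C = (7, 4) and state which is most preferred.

Bundle B

Evaluate utility at each bundle:
U(A) = 17.972.
U(B) = 24.658.
U(C) = 17.117.
Highest utility is B, so B ≻ A ≻ C.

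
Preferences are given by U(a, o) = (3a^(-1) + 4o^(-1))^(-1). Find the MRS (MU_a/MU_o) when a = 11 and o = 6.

For CES with ρ = -1, MRS = (3/4)·(o/a)^2.
At (11, 6): MRS = 27/121.
So at (11, 6) the consumer would give up 27/121 units of o for one more unit of a.

MRS = 27/121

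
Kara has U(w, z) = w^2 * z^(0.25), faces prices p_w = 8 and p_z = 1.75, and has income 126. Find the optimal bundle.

w* = 14, z* = 8

MU_w = 2·w·z^(0.25) and MU_z = 0.25·w^2·z^(-0.75).
MRS = MU_w/MU_z = (8)·z/w.
Tangency: set MRS = p_w/p_z = 8/1.75 = 32/7.
So (8)·z/w = 32/7, i.e. z = (4/7)·w.
Substitute into the budget 8·w + 1.75·z = 126: 9·w = 126, so w* = 14.
Then z* = (4/7)·14 = 8.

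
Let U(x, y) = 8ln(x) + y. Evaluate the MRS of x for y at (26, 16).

MRS = 4/13

MU_x = 8/x, MU_y = 1.
MRS = 8/x ÷ 1.
At (26, 16): MRS = 4/13.
The indifference curve has slope −4/13 at this bundle.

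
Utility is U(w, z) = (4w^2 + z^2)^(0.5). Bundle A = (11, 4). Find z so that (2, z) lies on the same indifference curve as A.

U depends on (w, z) only through S = 4w^2 + z^2, so equal utility means equal S. At (11, 4): S = 500.
With w = 2: 4·2^2 = 16, so z^2 = 500 − 16 = 484.
Hence z = √484 = 22.
Check: U(2, 22) = 22.3607.

z = 22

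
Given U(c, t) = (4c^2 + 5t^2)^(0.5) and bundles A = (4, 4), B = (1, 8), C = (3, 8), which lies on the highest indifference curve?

Bundle C

Evaluate utility at each bundle:
U(A) = 12.000.
U(B) = 18.000.
U(C) = 18.868.
Highest utility is C, so C ≻ B ≻ A.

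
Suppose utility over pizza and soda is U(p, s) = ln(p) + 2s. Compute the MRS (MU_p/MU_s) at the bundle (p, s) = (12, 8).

MU_p = 1/p, MU_s = 2.
MRS = 1/p ÷ 2.
At (12, 8): MRS = 1/24.
So at (12, 8) the consumer would give up 1/24 units of s for one more unit of p.

MRS = 1/24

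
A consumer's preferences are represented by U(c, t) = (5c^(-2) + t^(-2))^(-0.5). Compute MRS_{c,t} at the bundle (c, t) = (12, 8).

MRS = 40/27

For CES with ρ = -2, MRS = (5/1)·(t/c)^3.
At (12, 8): MRS = 40/27.
So at (12, 8) the consumer would give up 40/27 units of t for one more unit of c.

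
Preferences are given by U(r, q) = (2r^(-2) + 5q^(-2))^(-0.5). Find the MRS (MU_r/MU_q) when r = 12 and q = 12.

MRS = 0.4

For CES with ρ = -2, MRS = (2/5)·(q/r)^3.
At (12, 12): MRS = 0.4.
So at (12, 12) the consumer would give up 0.4 units of q for one more unit of r.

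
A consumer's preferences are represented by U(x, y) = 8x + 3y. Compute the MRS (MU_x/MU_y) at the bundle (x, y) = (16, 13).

MRS = 8/3

MU_x = 8, MU_y = 3, so MRS = 8/3 at every bundle.
At (16, 13): MRS = 8/3.
The indifference curve has slope −8/3 at this bundle.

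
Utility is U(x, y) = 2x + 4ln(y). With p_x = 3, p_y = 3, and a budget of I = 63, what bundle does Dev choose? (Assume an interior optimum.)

x* = 19, y* = 2

MU_x = 2, MU_y = 4/y.
MRS = 2 ÷ (4/y).
Tangency: set MRS = p_x/p_y = 3/3 = 1.
MRS depends only on y: 0.5·y = 1 ⇒ y* = 1/0.5 = 2.
From the budget, 3·x = 63 − 3·2 = 57, so x* = 19.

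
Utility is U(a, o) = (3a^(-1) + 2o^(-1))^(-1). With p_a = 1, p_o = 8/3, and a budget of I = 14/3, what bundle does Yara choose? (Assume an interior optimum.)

a* = 2, o* = 1

For CES with ρ = -1, MRS = (3/2)·(o/a)^2.
Tangency: set MRS = p_a/p_o = 1/(8/3) = 0.375.
So (o/a)^2 = 0.25; taking the square root, o/a = 0.5, i.e. o = 0.5·a.
Substitute into the budget 1·a + (8/3)·o = 14/3: (7/3)·a = 14/3, so a* = 2 and o* = 0.5·2 = 1.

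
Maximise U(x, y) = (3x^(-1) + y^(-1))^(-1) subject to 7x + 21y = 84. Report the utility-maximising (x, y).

For CES with ρ = -1, MRS = (3/1)·(y/x)^2.
Tangency: set MRS = p_x/p_y = 7/21 = 1/3.
So (y/x)^2 = 1/9; taking the square root, y/x = 1/3, i.e. y = (1/3)·x.
Substitute into the budget 7·x + 21·y = 84: 14·x = 84, so x* = 6 and y* = (1/3)·6 = 2.

x* = 6, y* = 2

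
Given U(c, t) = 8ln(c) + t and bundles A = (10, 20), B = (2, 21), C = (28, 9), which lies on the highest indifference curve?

Evaluate utility at each bundle:
U(A) = 38.421.
U(B) = 26.545.
U(C) = 35.658.
Highest utility is A, so A ≻ C ≻ B.

Bundle A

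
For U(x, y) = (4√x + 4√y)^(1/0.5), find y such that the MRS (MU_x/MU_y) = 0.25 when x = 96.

For CES with ρ = 0.5, MRS = √(y/x).
Setting √(y/96) = 0.25 gives y/96 = 1/16 and y = 6.

y = 6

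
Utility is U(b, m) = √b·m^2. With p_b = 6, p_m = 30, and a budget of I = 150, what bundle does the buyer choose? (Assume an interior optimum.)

b* = 5, m* = 4

MU_b = 0.5·b^(-0.5)·m^2 and MU_m = 2·√b·m.
MRS = MU_b/MU_m = (0.25)·m/b.
Tangency: set MRS = p_b/p_m = 6/30 = 0.2.
So (0.25)·m/b = 0.2, i.e. m = 0.8·b.
Substitute into the budget 6·b + 30·m = 150: 30·b = 150, so b* = 5.
Then m* = 0.8·5 = 4.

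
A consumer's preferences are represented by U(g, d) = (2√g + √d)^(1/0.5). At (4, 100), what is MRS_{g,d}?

MRS = 10

For CES with ρ = 0.5, MRS = (2/1)·√(d/g).
At (4, 100): MRS = 10.
The indifference curve has slope −10 at this bundle.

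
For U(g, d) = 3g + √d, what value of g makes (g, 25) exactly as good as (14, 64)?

U(14, 64) = 50.
Set U(g, 25) = 50 and solve.
With d = 25: √25 = 5, so 3g = 50 − 5 = 45 and g = 15.
Check: U(15, 25) = 50.

g = 15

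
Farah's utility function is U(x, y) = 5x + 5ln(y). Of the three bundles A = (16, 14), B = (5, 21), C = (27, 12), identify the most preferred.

Bundle C

Evaluate utility at each bundle:
U(A) = 93.195.
U(B) = 40.223.
U(C) = 147.425.
Highest utility is C, so C ≻ A ≻ B.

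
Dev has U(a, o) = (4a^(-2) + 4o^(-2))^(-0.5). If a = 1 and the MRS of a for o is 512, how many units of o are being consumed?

o = 8

For CES with ρ = -2, MRS = (o/a)^3.
Setting (o/1)^3 = 512 gives o/1 = 8 and o = 8.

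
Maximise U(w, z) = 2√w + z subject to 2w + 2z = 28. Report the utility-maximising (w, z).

w* = 1, z* = 13

MU_w = 2/(2√w), MU_z = 1.
MRS = 2/(2√w) ÷ 1.
Tangency: set MRS = p_w/p_z = 2/2 = 1.
MRS depends only on w: 1/√w = 1 ⇒ √w = 1/1 = 1 ⇒ w* = 1.
From the budget, 2·z = 28 − 2·1 = 26, so z* = 13.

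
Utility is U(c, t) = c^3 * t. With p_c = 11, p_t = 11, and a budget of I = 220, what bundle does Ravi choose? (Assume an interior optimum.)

MU_c = 3·c^2·t and MU_t = c^3.
MRS = MU_c/MU_t = (3/1)·t/c.
Tangency: set MRS = p_c/p_t = 11/11 = 1.
So (3/1)·t/c = 1, i.e. t = (1/3)·c.
Substitute into the budget 11·c + 11·t = 220: (44/3)·c = 220, so c* = 15.
Then t* = (1/3)·15 = 5.

c* = 15, t* = 5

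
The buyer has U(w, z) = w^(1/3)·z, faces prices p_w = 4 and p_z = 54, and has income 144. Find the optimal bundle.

MU_w = 1/3·w^(-2/3)·z and MU_z = w^(1/3).
MRS = MU_w/MU_z = (1/3)·z/w.
Tangency: set MRS = p_w/p_z = 4/54 = 2/27.
So (1/3)·z/w = 2/27, i.e. z = (2/9)·w.
Substitute into the budget 4·w + 54·z = 144: 16·w = 144, so w* = 9.
Then z* = (2/9)·9 = 2.

w* = 9, z* = 2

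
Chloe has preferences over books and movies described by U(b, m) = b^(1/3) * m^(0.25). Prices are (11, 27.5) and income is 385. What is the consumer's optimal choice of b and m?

b* = 20, m* = 6

MU_b = 1/3·b^(-2/3)·m^(0.25) and MU_m = 0.25·b^(1/3)·m^(-0.75).
MRS = MU_b/MU_m = (4/3)·m/b.
Tangency: set MRS = p_b/p_m = 11/27.5 = 0.4.
So (4/3)·m/b = 0.4, i.e. m = 0.3·b.
Substitute into the budget 11·b + 27.5·m = 385: 19.25·b = 385, so b* = 20.
Then m* = 0.3·20 = 6.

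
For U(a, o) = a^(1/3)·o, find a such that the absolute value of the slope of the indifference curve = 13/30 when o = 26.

a = 20

MU_a = 1/3·a^(-2/3)·o and MU_o = a^(1/3).
MRS = MU_a/MU_o = (1/3)·o/a.
Substitute o = 26: MRS = (26/3)/a. Setting (26/3)/a = 13/30 gives a = (26/3)/(13/30) = 20.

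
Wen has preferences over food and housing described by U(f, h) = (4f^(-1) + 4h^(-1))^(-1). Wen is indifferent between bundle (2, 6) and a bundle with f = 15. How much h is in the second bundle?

h = 5/3

U depends on (f, h) only through S = 4f^(-1) + 4h^(-1), so equal utility means equal S. At (2, 6): S = 8/3.
With f = 15: 4·15^(-1) = 4/15, so 4h^(-1) = 8/3 − 4/15 = 2.4, i.e. h^(-1) = 0.6.
Hence h = 1/0.6 = 5/3.
Check: U(15, 5/3) = 0.375.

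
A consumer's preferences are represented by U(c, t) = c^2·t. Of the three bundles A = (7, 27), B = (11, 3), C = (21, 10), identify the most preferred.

Bundle C

Evaluate utility at each bundle:
U(A) = 1323.
U(B) = 363.
U(C) = 4410.
Highest utility is C, so C ≻ A ≻ B.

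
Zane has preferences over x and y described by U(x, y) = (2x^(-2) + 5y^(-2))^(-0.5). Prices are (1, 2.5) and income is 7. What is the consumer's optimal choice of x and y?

For CES with ρ = -2, MRS = (2/5)·(y/x)^3.
Tangency: set MRS = p_x/p_y = 1/2.5 = 0.4.
So (y/x)^3 = 1; taking the cube root, y/x = 1, i.e. y = x.
Substitute into the budget 1·x + 2.5·y = 7: 3.5·x = 7, so x* = 2 and y* = 2.

x* = 2, y* = 2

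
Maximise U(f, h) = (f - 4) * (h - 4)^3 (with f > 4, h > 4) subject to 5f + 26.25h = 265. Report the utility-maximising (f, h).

MU_f = (h−4)^3, MU_h = 3·(f−4)·(h−4)^2.
MRS = (1/3)·(h−4)/(f−4).
Tangency: set MRS = p_f/p_h = 5/26.25 = 4/21.
So (1/3)·(h − 4)/(f − 4) = 4/21, i.e. (h − 4) = (4/7)·(f − 4).
Rewrite the budget in excess-of-subsistence terms: 5·(f − 4) + 26.25·(h − 4) = 265 − 5·4 − 26.25·4 = 140.
Substituting, 20·(f − 4) = 140, so f − 4 = 7 and f* = 11.
Then h − 4 = (4/7)·7 = 4, so h* = 8.

f* = 11, h* = 8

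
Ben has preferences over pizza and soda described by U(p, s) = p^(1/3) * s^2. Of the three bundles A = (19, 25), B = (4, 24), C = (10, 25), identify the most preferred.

Bundle A

Evaluate utility at each bundle:
U(A) = 1667.751.
U(B) = 914.343.
U(C) = 1346.522.
Highest utility is A, so A ≻ C ≻ B.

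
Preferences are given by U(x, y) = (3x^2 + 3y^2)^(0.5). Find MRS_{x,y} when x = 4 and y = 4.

For CES with ρ = 2, MRS = (y/x)^(-1).
At (4, 4): MRS = 1.
That is, one extra unit of x is worth 1 units of y at the margin.

MRS = 1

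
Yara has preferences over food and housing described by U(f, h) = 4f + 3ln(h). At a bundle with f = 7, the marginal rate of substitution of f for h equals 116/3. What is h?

h = 29

MU_f = 4, MU_h = 3/h.
MRS = 4 ÷ (3/h).
MRS depends only on h: (4/3)·h = 116/3 ⇒ h = (116/3)/(4/3) = 29.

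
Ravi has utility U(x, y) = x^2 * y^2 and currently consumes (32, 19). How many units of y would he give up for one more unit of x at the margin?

MU_x = 2·x·y^2 and MU_y = 2·x^2·y.
MRS = MU_x/MU_y = y/x.
At (32, 19): MRS = 19/32.
So at (32, 19) the consumer would give up 19/32 units of y for one more unit of x.

MRS = 19/32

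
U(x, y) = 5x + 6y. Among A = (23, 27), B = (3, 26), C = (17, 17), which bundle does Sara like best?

Evaluate utility at each bundle:
U(A) = 277.
U(B) = 171.
U(C) = 187.
Highest utility is A, so A ≻ C ≻ B.

Bundle A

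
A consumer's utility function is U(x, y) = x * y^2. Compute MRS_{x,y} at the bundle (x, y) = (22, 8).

MU_x = y^2 and MU_y = 2·x·y.
MRS = MU_x/MU_y = (1/2)·y/x.
At (22, 8): MRS = 2/11.
So at (22, 8) the consumer would give up 2/11 units of y for one more unit of x.

MRS = 2/11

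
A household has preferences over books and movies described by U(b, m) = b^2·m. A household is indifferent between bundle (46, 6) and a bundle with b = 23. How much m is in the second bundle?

m = 24

U(46, 6) = 12696.
Set U(23, m) = 12696 and solve.
With b = 23: 23^2 = 529, so m = 12696/529 = 24.
Check: U(23, 24) = 12696.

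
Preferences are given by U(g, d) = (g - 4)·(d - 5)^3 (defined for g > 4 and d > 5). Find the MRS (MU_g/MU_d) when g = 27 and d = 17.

MRS = 4/23

MU_g = (d−5)^3, MU_d = 3·(g−4)·(d−5)^2.
MRS = (1/3)·(d−5)/(g−4).
At (27, 17): MRS = 4/23.
The indifference curve has slope −4/23 at this bundle.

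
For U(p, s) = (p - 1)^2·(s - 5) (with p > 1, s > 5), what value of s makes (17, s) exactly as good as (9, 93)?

U(9, 93) = 5632.
Set U(17, s) = 5632 and solve.
With p = 17: (17 − 1)^2 = 256, so (s − 5) = 5632/256 = 22.
So s = 5 + 22 = 27.
Check: U(17, 27) = 5632.

s = 27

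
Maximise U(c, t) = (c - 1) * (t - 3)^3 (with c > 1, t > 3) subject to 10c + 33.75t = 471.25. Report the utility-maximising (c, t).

MU_c = (t−3)^3, MU_t = 3·(c−1)·(t−3)^2.
MRS = (1/3)·(t−3)/(c−1).
Tangency: set MRS = p_c/p_t = 10/33.75 = 8/27.
So (1/3)·(t − 3)/(c − 1) = 8/27, i.e. (t − 3) = (8/9)·(c − 1).
Rewrite the budget in excess-of-subsistence terms: 10·(c − 1) + 33.75·(t − 3) = 471.25 − 10·1 − 33.75·3 = 360.
Substituting, 40·(c − 1) = 360, so c − 1 = 9 and c* = 10.
Then t − 3 = (8/9)·9 = 8, so t* = 11.

c* = 10, t* = 11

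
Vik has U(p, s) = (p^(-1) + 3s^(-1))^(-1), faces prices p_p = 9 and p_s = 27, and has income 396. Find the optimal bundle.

p* = 11, s* = 11

For CES with ρ = -1, MRS = (1/3)·(s/p)^2.
Tangency: set MRS = p_p/p_s = 9/27 = 1/3.
So (s/p)^2 = 1; taking the square root, s/p = 1, i.e. s = p.
Substitute into the budget 9·p + 27·s = 396: 36·p = 396, so p* = 11 and s* = 11.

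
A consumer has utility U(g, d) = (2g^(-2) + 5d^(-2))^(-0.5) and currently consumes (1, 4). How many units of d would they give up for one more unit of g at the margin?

For CES with ρ = -2, MRS = (2/5)·(d/g)^3.
At (1, 4): MRS = 25.6.
So at (1, 4) the consumer would give up 25.6 units of d for one more unit of g.

MRS = 25.6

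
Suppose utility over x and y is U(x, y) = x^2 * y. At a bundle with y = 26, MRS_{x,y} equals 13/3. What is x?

x = 12

MU_x = 2·x·y and MU_y = x^2.
MRS = MU_x/MU_y = (2/1)·y/x.
Substitute y = 26: MRS = 52/x. Setting 52/x = 13/3 gives x = 52/(13/3) = 12.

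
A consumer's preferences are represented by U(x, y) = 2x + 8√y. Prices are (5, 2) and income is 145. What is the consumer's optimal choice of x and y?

x* = 19, y* = 25

MU_x = 2, MU_y = 8/(2√y).
MRS = 2 ÷ (8/(2√y)).
Tangency: set MRS = p_x/p_y = 5/2 = 2.5.
MRS depends only on y: 0.5·√y = 2.5 ⇒ √y = 2.5/0.5 = 5 ⇒ y* = 25.
From the budget, 5·x = 145 − 2·25 = 95, so x* = 19.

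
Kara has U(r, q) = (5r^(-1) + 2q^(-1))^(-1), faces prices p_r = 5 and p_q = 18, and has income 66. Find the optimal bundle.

For CES with ρ = -1, MRS = (5/2)·(q/r)^2.
Tangency: set MRS = p_r/p_q = 5/18.
So (q/r)^2 = 1/9; taking the square root, q/r = 1/3, i.e. q = (1/3)·r.
Substitute into the budget 5·r + 18·q = 66: 11·r = 66, so r* = 6 and q* = (1/3)·6 = 2.

r* = 6, q* = 2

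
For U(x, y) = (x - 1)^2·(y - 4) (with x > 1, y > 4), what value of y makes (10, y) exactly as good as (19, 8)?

U(19, 8) = 1296.
Set U(10, y) = 1296 and solve.
With x = 10: (10 − 1)^2 = 81, so (y − 4) = 1296/81 = 16.
So y = 4 + 16 = 20.
Check: U(10, 20) = 1296.

y = 20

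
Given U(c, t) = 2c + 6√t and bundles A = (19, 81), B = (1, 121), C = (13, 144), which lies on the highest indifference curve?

Evaluate utility at each bundle:
U(A) = 92.000.
U(B) = 68.000.
U(C) = 98.000.
Highest utility is C, so C ≻ A ≻ B.

Bundle C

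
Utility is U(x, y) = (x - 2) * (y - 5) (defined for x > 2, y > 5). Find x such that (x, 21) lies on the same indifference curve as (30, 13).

U(30, 13) = 224.
Set U(x, 21) = 224 and solve.
With y = 21: (21 − 5) = 16, so (x − 2) = 224/16 = 14.
So x = 2 + 14 = 16.
Check: U(16, 21) = 224.

x = 16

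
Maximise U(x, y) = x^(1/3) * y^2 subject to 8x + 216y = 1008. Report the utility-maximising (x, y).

x* = 18, y* = 4

MU_x = 1/3·x^(-2/3)·y^2 and MU_y = 2·x^(1/3)·y.
MRS = MU_x/MU_y = (1/6)·y/x.
Tangency: set MRS = p_x/p_y = 8/216 = 1/27.
So (1/6)·y/x = 1/27, i.e. y = (2/9)·x.
Substitute into the budget 8·x + 216·y = 1008: 56·x = 1008, so x* = 18.
Then y* = (2/9)·18 = 4.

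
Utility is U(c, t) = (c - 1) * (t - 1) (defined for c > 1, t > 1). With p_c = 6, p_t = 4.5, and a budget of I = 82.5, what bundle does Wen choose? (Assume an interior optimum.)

MU_c = (t−1), MU_t = (c−1).
MRS = (t−1)/(c−1).
Tangency: set MRS = p_c/p_t = 6/4.5 = 4/3.
So (t − 1)/(c − 1) = 4/3, i.e. (t − 1) = (4/3)·(c − 1).
Rewrite the budget in excess-of-subsistence terms: 6·(c − 1) + 4.5·(t − 1) = 82.5 − 6·1 − 4.5·1 = 72.
Substituting, 12·(c − 1) = 72, so c − 1 = 6 and c* = 7.
Then t − 1 = (4/3)·6 = 8, so t* = 9.

c* = 7, t* = 9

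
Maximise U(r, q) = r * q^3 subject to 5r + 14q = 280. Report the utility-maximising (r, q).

MU_r = q^3 and MU_q = 3·r·q^2.
MRS = MU_r/MU_q = (1/3)·q/r.
Tangency: set MRS = p_r/p_q = 5/14.
So (1/3)·q/r = 5/14, i.e. q = (15/14)·r.
Substitute into the budget 5·r + 14·q = 280: 20·r = 280, so r* = 14.
Then q* = (15/14)·14 = 15.

r* = 14, q* = 15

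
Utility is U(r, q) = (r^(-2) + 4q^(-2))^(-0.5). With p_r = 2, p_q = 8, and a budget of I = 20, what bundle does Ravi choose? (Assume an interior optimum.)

r* = 2, q* = 2

For CES with ρ = -2, MRS = (1/4)·(q/r)^3.
Tangency: set MRS = p_r/p_q = 2/8 = 0.25.
So (q/r)^3 = 1; taking the cube root, q/r = 1, i.e. q = r.
Substitute into the budget 2·r + 8·q = 20: 10·r = 20, so r* = 2 and q* = 2.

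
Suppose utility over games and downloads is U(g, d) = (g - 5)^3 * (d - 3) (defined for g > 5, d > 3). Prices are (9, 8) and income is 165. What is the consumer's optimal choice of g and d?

g* = 13, d* = 6

MU_g = 3·(g−5)^2·(d−3), MU_d = (g−5)^3.
MRS = (3/1)·(d−3)/(g−5).
Tangency: set MRS = p_g/p_d = 9/8 = 1.125.
So (3/1)·(d − 3)/(g − 5) = 1.125, i.e. (d − 3) = 0.375·(g − 5).
Rewrite the budget in excess-of-subsistence terms: 9·(g − 5) + 8·(d − 3) = 165 − 9·5 − 8·3 = 96.
Substituting, 12·(g − 5) = 96, so g − 5 = 8 and g* = 13.
Then d − 3 = 0.375·8 = 3, so d* = 6.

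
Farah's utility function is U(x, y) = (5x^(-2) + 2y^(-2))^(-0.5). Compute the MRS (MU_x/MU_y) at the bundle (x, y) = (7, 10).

For CES with ρ = -2, MRS = (5/2)·(y/x)^3.
At (7, 10): MRS = 2500/343.
So at (7, 10) the consumer would give up 2500/343 units of y for one more unit of x.

MRS = 2500/343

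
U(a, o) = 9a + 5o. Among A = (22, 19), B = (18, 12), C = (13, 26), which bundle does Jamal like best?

Bundle A

Evaluate utility at each bundle:
U(A) = 293.
U(B) = 222.
U(C) = 247.
Highest utility is A, so A ≻ C ≻ B.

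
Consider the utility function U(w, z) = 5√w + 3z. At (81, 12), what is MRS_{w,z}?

MRS = 5/54

MU_w = 5/(2√w), MU_z = 3.
MRS = 5/(2√w) ÷ 3.
At (81, 12): MRS = 5/54.
The indifference curve has slope −5/54 at this bundle.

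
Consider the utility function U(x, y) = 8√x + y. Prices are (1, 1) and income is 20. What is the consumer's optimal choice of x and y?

MU_x = 8/(2√x), MU_y = 1.
MRS = 8/(2√x) ÷ 1.
Tangency: set MRS = p_x/p_y = 1/1 = 1.
MRS depends only on x: 4/√x = 1 ⇒ √x = 4/1 = 4 ⇒ x* = 16.
From the budget, 1·y = 20 − 1·16 = 4, so y* = 4.

x* = 16, y* = 4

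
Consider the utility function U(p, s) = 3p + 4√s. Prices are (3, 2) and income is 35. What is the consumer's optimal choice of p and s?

p* = 11, s* = 1

MU_p = 3, MU_s = 4/(2√s).
MRS = 3 ÷ (4/(2√s)).
Tangency: set MRS = p_p/p_s = 3/2 = 1.5.
MRS depends only on s: 1.5·√s = 1.5 ⇒ √s = 1.5/1.5 = 1 ⇒ s* = 1.
From the budget, 3·p = 35 − 2·1 = 33, so p* = 11.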